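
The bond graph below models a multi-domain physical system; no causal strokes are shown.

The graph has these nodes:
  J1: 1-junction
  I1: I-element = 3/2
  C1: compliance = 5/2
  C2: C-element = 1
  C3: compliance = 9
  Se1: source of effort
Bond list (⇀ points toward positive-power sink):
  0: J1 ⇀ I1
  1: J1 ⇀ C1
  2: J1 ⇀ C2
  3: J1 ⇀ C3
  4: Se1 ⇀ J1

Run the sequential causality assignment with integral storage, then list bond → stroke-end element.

b4 →J1  (Se1 fixes effort; stroke away)
b0 →I1  (I1 outputs flow p/I1)
b1 →J1  (J1: bond 0 brought flow, rest push out)
b2 →J1  (J1: bond 0 brought flow, rest push out)
b3 →J1  (common-f at J1 fixed by 0)

β0 stroke at I1
β1 stroke at J1
β2 stroke at J1
β3 stroke at J1
β4 stroke at J1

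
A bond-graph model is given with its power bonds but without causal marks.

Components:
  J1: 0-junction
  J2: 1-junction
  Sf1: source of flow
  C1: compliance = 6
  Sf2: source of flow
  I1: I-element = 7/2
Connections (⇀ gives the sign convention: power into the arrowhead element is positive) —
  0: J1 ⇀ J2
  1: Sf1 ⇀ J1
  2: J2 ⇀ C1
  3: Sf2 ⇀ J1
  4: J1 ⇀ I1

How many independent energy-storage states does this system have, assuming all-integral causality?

2  (C1, I1 all integral)

bond 1 |Sf1  (Sf1 (Sf) sets flow on bond)
bond 3 |Sf2  (source Sf2 imposes f)
bond 2 |J2  (C1: C, integral causality)
bond 0 |J1  (only one flow-in slot at J2)
bond 4 |I1  (0-jn J1 has e-setter on 0)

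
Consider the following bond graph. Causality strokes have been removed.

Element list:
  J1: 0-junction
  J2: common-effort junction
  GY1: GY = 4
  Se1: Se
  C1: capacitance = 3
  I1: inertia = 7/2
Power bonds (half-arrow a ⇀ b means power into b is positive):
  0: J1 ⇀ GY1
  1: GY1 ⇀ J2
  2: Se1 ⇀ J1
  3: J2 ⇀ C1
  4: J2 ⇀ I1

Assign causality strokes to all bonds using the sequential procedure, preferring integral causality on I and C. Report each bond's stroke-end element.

b0 stroke→GY1
b1 stroke→GY1
b2 stroke→J1
b3 stroke→J2
b4 stroke→I1

β2 stroke→J1  (Se1 (Se) sets effort on bond)
β0 stroke→GY1  (0-jn J1 has e-setter on 2)
β1 stroke→GY1  (through GY1, causality inverts; strokes same side of GY1)
β3 stroke→J2  (C1 integral (e out))
β4 stroke→I1  (J2 effort already set via bond 3)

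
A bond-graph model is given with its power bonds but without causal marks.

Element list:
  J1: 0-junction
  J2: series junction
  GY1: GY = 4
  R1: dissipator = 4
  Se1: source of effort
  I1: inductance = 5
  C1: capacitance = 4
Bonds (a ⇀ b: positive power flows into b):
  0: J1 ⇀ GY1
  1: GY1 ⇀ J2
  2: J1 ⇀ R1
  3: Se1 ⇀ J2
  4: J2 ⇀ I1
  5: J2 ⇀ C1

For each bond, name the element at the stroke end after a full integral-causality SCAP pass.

β0 |J1
β1 |J2
β2 |R1
β3 |J2
β4 |I1
β5 |J2

β3 stroke at J2  (source Se1 imposes e)
β4 stroke at I1  (I1 outputs flow p/I1)
β1 stroke at J2  (common-f at J2 fixed by 4)
β5 stroke at J2  (J2 flow already set via bond 4)
β0 stroke at J1  (GY GY1: same side as bond 1)
β2 stroke at R1  (J1 effort already set via bond 0)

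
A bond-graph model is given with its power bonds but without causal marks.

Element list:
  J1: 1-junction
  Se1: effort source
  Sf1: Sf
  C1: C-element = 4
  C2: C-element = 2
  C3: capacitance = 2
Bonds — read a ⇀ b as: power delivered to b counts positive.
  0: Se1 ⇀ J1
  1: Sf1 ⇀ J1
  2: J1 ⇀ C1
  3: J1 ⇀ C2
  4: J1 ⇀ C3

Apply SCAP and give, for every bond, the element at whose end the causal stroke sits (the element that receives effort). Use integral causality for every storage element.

β0 |J1  (Se1: effort source, stroke at far end)
β1 |Sf1  (Sf1 fixes flow; stroke at Sf1)
β2 |J1  (J1 flow already set via bond 1)
β3 |J1  (J1: bond 1 brought flow, rest push out)
β4 |J1  (J1: bond 1 brought flow, rest push out)

bond 0 →J1
bond 1 →Sf1
bond 2 →J1
bond 3 →J1
bond 4 →J1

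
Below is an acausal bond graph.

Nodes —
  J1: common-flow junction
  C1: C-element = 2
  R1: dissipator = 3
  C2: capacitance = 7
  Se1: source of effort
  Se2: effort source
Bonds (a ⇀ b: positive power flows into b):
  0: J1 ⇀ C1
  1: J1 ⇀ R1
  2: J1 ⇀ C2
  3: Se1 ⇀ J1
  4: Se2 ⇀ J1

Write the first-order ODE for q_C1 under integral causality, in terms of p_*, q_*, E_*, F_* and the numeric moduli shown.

dq_C1/dt = E_Se1/3 + E_Se2/3 - q_C1/6 - q_C2/21

b3 stroke→J1  (Se1: effort source, stroke at far end)
b4 stroke→J1  (Se2: effort source, stroke at far end)
b0 stroke→J1  (C1 outputs effort q/C1)
b2 stroke→J1  (C2: C, integral causality)
b1 stroke→R1  (closing 1-jn rule on J1)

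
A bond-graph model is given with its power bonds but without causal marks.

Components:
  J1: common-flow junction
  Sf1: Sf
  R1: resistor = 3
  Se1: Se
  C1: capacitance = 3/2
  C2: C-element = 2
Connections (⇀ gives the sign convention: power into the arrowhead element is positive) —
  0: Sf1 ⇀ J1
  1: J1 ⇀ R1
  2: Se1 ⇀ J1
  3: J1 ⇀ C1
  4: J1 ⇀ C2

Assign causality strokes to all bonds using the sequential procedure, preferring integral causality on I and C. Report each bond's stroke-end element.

β0 |Sf1  (Sf1 (Sf) sets flow on bond)
β2 |J1  (source Se1 imposes e)
β1 |J1  (J1: bond 0 brought flow, rest push out)
β3 |J1  (J1 flow already set via bond 0)
β4 |J1  (1-jn J1 has f-setter on 0)

#0 stroke at Sf1
#1 stroke at J1
#2 stroke at J1
#3 stroke at J1
#4 stroke at J1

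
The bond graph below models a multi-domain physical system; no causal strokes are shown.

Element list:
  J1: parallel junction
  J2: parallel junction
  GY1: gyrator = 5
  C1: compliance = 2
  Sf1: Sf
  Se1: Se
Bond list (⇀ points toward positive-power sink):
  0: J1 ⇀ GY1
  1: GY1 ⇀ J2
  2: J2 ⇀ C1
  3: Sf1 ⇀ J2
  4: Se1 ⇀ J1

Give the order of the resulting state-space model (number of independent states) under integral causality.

1  (C1 all integral)

#3 stroke at Sf1  (Sf1: flow source, stroke at near end)
#4 stroke at J1  (Se1: effort source, stroke at far end)
#0 stroke at GY1  (J1: bond 4 brought effort, rest push out)
#1 stroke at GY1  (GY1 both-in/both-out from 0)
#2 stroke at J2  (J2 needs exactly one e-in)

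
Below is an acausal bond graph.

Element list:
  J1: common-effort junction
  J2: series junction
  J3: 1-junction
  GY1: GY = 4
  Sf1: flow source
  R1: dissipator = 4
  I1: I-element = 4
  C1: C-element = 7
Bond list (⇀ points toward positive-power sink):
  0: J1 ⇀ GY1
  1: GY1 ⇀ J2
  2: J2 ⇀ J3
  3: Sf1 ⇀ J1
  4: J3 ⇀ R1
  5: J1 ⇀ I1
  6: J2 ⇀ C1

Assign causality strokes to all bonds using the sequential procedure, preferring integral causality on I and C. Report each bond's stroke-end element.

bond 0 →J1
bond 1 →J2
bond 2 →J3
bond 3 →Sf1
bond 4 →R1
bond 5 →I1
bond 6 →J2

b3 →Sf1  (Sf1 (Sf) sets flow on bond)
b5 →I1  (I1 outputs flow p/I1)
b0 →J1  (J1: last free bond brings effort in)
b1 →J2  (through GY1, causality inverts; strokes same side of GY1)
b6 →J2  (C1 outputs effort q/C1)
b2 →J3  (closing 1-jn rule on J2)
b4 →R1  (only one flow-in slot at J3)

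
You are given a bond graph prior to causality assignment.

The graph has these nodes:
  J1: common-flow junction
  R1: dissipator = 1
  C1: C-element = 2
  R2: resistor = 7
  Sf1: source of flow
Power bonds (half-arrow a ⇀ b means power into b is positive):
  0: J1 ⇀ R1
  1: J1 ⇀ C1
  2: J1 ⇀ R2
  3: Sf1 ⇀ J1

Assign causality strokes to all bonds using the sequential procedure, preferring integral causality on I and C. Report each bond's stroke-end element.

β0 |J1
β1 |J1
β2 |J1
β3 |Sf1

b3 |Sf1  (Sf1 (Sf) sets flow on bond)
b0 |J1  (1-jn J1 has f-setter on 3)
b1 |J1  (1-jn J1 has f-setter on 3)
b2 |J1  (common-f at J1 fixed by 3)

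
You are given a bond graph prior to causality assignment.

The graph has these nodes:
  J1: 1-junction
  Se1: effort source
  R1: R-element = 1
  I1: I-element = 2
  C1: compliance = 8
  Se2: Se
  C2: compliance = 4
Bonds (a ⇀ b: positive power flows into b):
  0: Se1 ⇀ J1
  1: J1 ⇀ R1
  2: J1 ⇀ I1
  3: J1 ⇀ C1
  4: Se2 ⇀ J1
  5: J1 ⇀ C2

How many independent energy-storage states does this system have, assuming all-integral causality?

3  (C1, C2, I1 all integral)

#0 stroke at J1  (source Se1 imposes e)
#4 stroke at J1  (source Se2 imposes e)
#2 stroke at I1  (prefer integral on I1)
#1 stroke at J1  (common-f at J1 fixed by 2)
#3 stroke at J1  (common-f at J1 fixed by 2)
#5 stroke at J1  (J1: bond 2 brought flow, rest push out)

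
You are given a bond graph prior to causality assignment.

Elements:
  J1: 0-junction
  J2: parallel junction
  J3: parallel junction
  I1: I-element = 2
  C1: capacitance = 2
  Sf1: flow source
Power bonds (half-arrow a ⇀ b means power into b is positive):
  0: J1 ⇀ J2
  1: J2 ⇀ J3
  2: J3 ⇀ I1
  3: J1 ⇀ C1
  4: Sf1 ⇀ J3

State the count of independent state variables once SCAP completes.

#4 →Sf1  (Sf1: flow source, stroke at near end)
#2 →I1  (I1 outputs flow p/I1)
#1 →J3  (closing 0-jn rule on J3)
#0 →J2  (J2: last free bond brings effort in)
#3 →J1  (J1 needs exactly one e-in)

2  (C1, I1 all integral)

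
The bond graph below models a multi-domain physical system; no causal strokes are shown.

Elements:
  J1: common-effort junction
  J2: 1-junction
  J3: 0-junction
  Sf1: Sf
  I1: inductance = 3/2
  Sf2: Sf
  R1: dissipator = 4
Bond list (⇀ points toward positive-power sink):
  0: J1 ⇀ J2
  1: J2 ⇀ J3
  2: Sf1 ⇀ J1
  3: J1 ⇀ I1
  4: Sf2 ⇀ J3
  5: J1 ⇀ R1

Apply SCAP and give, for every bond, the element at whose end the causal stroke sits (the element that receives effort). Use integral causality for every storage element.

β0 →J2
β1 →J3
β2 →Sf1
β3 →I1
β4 →Sf2
β5 →J1

β2 →Sf1  (source Sf1 imposes f)
β4 →Sf2  (Sf2: flow source, stroke at near end)
β1 →J3  (closing 0-jn rule on J3)
β0 →J2  (J2 flow already set via bond 1)
β3 →I1  (I1 outputs flow p/I1)
β5 →J1  (only one effort-in slot at J1)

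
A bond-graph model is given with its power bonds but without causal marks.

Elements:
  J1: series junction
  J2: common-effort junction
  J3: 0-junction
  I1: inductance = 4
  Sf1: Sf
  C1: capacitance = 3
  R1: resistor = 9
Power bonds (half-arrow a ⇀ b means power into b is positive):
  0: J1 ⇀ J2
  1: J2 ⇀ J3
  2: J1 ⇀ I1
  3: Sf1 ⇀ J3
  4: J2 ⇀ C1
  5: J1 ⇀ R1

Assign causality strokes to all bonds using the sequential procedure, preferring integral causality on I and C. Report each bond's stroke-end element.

bond 0 →J1
bond 1 →J3
bond 2 →I1
bond 3 →Sf1
bond 4 →J2
bond 5 →J1

bond 3 →Sf1  (source Sf1 imposes f)
bond 1 →J3  (only one effort-in slot at J3)
bond 2 →I1  (I1: I, integral causality)
bond 0 →J1  (J1 flow already set via bond 2)
bond 5 →J1  (common-f at J1 fixed by 2)
bond 4 →J2  (closing 0-jn rule on J2)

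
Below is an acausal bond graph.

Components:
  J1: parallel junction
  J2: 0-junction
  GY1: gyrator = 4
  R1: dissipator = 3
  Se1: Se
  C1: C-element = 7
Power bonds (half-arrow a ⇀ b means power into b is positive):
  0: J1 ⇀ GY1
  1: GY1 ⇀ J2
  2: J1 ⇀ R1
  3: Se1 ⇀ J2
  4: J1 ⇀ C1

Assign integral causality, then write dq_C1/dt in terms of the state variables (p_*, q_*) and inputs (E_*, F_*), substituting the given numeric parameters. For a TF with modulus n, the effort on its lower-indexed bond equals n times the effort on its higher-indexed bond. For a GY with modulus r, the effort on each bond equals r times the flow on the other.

dq_C1/dt = -E_Se1/4 - q_C1/21

β3 stroke→J2  (source Se1 imposes e)
β1 stroke→GY1  (J2 effort already set via bond 3)
β0 stroke→GY1  (GY GY1: same side as bond 1)
β4 stroke→J1  (C1 integral (e out))
β2 stroke→R1  (common-e at J1 fixed by 4)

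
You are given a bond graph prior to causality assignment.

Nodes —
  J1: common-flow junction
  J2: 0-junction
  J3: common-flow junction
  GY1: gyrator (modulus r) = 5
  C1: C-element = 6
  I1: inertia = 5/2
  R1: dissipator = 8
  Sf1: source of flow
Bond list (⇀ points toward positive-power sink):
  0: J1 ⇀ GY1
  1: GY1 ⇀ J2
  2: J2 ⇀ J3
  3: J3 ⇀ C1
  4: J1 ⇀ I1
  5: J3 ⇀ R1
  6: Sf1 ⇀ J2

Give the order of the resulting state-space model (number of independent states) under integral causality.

β6 |Sf1  (Sf1: flow source, stroke at near end)
β3 |J3  (prefer integral on C1)
β4 |I1  (prefer integral on I1)
β0 |J1  (J1 flow already set via bond 4)
β1 |J2  (GY1: gyrator matches bond 0)
β2 |J3  (J2 effort already set via bond 1)
β5 |R1  (only one flow-in slot at J3)

2  (C1, I1 all integral)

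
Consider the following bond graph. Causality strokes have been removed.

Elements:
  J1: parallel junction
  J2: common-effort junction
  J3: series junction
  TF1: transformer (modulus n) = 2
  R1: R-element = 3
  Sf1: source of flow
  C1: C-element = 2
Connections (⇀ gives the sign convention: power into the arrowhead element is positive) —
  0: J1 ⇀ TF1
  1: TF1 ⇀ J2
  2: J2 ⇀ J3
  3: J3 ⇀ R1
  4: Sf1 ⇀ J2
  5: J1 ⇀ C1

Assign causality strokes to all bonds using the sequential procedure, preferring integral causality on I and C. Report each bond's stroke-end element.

bond 4 stroke at Sf1  (source Sf1 imposes f)
bond 5 stroke at J1  (C1 integral (e out))
bond 0 stroke at TF1  (0-jn J1 has e-setter on 5)
bond 1 stroke at J2  (TF1 one-in-one-out from 0)
bond 2 stroke at J3  (J2: bond 1 brought effort, rest push out)
bond 3 stroke at R1  (closing 1-jn rule on J3)

#0 stroke at TF1
#1 stroke at J2
#2 stroke at J3
#3 stroke at R1
#4 stroke at Sf1
#5 stroke at J1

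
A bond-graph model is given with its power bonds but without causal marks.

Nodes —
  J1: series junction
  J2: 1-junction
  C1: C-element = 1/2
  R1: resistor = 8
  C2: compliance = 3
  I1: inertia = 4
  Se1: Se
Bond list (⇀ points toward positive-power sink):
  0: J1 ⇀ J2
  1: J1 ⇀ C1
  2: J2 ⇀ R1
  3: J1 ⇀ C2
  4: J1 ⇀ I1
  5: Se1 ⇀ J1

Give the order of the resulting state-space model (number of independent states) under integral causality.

3  (C1, C2, I1 all integral)

b5 |J1  (Se1 (Se) sets effort on bond)
b1 |J1  (C1: C, integral causality)
b3 |J1  (C2: C, integral causality)
b4 |I1  (I1: I, integral causality)
b0 |J1  (J1 flow already set via bond 4)
b2 |J2  (1-jn J2 has f-setter on 0)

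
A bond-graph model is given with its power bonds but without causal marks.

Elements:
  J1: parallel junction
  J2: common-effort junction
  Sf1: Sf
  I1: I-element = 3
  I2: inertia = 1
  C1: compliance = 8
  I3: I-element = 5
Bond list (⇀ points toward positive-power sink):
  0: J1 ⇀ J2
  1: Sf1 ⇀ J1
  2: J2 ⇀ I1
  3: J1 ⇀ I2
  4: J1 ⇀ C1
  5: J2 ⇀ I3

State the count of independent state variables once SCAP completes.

b1 stroke→Sf1  (source Sf1 imposes f)
b2 stroke→I1  (I1: I, integral causality)
b3 stroke→I2  (prefer integral on I2)
b4 stroke→J1  (C1: C, integral causality)
b0 stroke→J2  (J1 effort already set via bond 4)
b5 stroke→I3  (J2: bond 0 brought effort, rest push out)

4  (C1, I1, I2, I3 all integral)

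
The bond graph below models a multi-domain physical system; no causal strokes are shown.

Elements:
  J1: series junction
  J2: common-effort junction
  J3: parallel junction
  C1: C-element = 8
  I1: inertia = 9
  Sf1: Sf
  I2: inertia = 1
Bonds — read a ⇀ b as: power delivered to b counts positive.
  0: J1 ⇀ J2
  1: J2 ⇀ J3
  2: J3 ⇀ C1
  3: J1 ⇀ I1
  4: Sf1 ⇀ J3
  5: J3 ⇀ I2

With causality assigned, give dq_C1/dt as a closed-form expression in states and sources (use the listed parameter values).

dq_C1/dt = F_Sf1 + p_I1/9 - p_I2

β4 |Sf1  (source Sf1 imposes f)
β2 |J3  (prefer integral on C1)
β1 |J2  (0-jn J3 has e-setter on 2)
β5 |I2  (0-jn J3 has e-setter on 2)
β0 |J1  (0-jn J2 has e-setter on 1)
β3 |I1  (closing 1-jn rule on J1)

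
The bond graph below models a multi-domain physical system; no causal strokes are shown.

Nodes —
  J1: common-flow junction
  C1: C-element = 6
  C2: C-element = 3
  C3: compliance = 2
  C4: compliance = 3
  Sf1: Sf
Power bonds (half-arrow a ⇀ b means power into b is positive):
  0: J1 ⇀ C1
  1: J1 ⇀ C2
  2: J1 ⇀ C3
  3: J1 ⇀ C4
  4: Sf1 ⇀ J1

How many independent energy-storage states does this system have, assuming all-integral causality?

#4 stroke at Sf1  (Sf1 fixes flow; stroke at Sf1)
#0 stroke at J1  (common-f at J1 fixed by 4)
#1 stroke at J1  (1-jn J1 has f-setter on 4)
#2 stroke at J1  (common-f at J1 fixed by 4)
#3 stroke at J1  (J1: bond 4 brought flow, rest push out)

4  (C1, C2, C3, C4 all integral)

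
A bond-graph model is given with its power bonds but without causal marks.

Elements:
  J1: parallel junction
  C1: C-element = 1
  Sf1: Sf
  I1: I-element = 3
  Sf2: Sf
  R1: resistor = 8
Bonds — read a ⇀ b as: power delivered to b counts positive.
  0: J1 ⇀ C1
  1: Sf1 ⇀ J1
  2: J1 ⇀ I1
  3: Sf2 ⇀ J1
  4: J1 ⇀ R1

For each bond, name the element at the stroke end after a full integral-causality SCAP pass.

b1 stroke at Sf1  (Sf1: flow source, stroke at near end)
b3 stroke at Sf2  (source Sf2 imposes f)
b0 stroke at J1  (prefer integral on C1)
b2 stroke at I1  (J1 effort already set via bond 0)
b4 stroke at R1  (0-jn J1 has e-setter on 0)

bond 0 stroke→J1
bond 1 stroke→Sf1
bond 2 stroke→I1
bond 3 stroke→Sf2
bond 4 stroke→R1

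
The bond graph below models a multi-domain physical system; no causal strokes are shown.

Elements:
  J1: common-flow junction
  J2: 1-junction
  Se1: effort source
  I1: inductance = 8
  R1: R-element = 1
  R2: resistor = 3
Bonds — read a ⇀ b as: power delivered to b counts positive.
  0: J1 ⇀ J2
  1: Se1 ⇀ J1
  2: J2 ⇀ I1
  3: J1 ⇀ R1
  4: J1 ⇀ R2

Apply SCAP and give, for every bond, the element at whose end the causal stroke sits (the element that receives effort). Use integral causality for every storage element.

β1 →J1  (Se1: effort source, stroke at far end)
β2 →I1  (prefer integral on I1)
β0 →J2  (J2 flow already set via bond 2)
β3 →J1  (common-f at J1 fixed by 0)
β4 →J1  (common-f at J1 fixed by 0)

#0 →J2
#1 →J1
#2 →I1
#3 →J1
#4 →J1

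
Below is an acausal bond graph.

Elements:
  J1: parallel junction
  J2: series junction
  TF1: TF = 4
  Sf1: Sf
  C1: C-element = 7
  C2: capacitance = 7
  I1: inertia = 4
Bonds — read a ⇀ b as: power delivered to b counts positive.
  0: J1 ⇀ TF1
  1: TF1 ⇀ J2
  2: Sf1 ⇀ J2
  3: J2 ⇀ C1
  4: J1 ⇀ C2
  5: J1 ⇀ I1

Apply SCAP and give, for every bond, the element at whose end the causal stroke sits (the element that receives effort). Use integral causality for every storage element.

bond 2 stroke→Sf1  (source Sf1 imposes f)
bond 1 stroke→J2  (J2 flow already set via bond 2)
bond 3 stroke→J2  (common-f at J2 fixed by 2)
bond 0 stroke→TF1  (through TF1, causality passes straight; one stroke at TF1)
bond 4 stroke→J1  (C2 integral (e out))
bond 5 stroke→I1  (J1 effort already set via bond 4)

β0 →TF1
β1 →J2
β2 →Sf1
β3 →J2
β4 →J1
β5 →I1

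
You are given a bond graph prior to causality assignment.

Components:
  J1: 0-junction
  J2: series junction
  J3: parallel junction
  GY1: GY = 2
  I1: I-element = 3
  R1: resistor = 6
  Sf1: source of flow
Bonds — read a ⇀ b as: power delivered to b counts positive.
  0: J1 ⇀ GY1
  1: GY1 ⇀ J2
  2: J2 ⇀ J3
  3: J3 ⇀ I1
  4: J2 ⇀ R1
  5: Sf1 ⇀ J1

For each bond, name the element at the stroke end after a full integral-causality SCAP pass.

#0 →J1
#1 →J2
#2 →J3
#3 →I1
#4 →J2
#5 →Sf1

#5 stroke at Sf1  (Sf1 (Sf) sets flow on bond)
#0 stroke at J1  (closing 0-jn rule on J1)
#1 stroke at J2  (GY GY1: same side as bond 0)
#3 stroke at I1  (I1: I, integral causality)
#2 stroke at J3  (J3 needs exactly one e-in)
#4 stroke at J2  (common-f at J2 fixed by 2)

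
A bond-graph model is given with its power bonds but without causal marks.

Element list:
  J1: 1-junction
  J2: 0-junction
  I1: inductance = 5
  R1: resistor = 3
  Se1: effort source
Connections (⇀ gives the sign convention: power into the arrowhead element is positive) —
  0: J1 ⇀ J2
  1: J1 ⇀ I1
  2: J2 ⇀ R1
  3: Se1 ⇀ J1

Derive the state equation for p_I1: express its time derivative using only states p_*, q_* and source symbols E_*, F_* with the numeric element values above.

dp_I1/dt = E_Se1 - 3*p_I1/5

β3 stroke→J1  (source Se1 imposes e)
β1 stroke→I1  (I1 outputs flow p/I1)
β0 stroke→J1  (J1 flow already set via bond 1)
β2 stroke→J2  (only one effort-in slot at J2)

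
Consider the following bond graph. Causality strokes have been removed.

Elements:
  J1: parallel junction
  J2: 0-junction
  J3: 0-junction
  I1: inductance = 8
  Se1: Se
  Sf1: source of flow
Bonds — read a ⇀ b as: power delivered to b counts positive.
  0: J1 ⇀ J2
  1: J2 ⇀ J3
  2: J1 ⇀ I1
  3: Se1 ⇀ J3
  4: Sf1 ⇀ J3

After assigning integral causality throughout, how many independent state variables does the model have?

b3 stroke→J3  (Se1 (Se) sets effort on bond)
b4 stroke→Sf1  (Sf1: flow source, stroke at near end)
b1 stroke→J2  (J3: bond 3 brought effort, rest push out)
b0 stroke→J1  (0-jn J2 has e-setter on 1)
b2 stroke→I1  (common-e at J1 fixed by 0)

1  (I1 all integral)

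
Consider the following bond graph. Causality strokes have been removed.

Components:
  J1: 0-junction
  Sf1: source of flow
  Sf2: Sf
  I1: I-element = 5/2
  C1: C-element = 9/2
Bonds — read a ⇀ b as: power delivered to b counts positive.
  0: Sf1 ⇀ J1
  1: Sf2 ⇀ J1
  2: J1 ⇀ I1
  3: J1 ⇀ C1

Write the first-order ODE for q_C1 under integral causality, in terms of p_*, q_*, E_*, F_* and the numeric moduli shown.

dq_C1/dt = F_Sf1 + F_Sf2 - 2*p_I1/5

β0 stroke at Sf1  (Sf1: flow source, stroke at near end)
β1 stroke at Sf2  (Sf2 (Sf) sets flow on bond)
β2 stroke at I1  (I1 outputs flow p/I1)
β3 stroke at J1  (only one effort-in slot at J1)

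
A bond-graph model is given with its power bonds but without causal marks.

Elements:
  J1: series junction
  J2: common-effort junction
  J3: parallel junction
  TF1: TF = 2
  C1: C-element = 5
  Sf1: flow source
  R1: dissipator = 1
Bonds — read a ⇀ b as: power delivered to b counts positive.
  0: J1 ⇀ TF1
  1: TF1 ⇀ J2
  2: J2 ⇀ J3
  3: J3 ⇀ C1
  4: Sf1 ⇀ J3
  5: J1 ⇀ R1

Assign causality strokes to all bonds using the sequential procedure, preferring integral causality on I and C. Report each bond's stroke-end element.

bond 4 →Sf1  (Sf1 fixes flow; stroke at Sf1)
bond 3 →J3  (C1 outputs effort q/C1)
bond 2 →J2  (common-e at J3 fixed by 3)
bond 1 →TF1  (0-jn J2 has e-setter on 2)
bond 0 →J1  (through TF1, causality passes straight; one stroke at TF1)
bond 5 →R1  (J1: last free bond brings flow in)

#0 stroke at J1
#1 stroke at TF1
#2 stroke at J2
#3 stroke at J3
#4 stroke at Sf1
#5 stroke at R1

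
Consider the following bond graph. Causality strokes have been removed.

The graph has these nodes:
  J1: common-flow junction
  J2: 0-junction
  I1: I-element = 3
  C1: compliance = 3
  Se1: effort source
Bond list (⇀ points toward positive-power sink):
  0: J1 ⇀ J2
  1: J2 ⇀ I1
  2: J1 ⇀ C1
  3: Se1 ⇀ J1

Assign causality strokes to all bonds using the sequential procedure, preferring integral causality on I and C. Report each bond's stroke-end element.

bond 0 stroke at J2
bond 1 stroke at I1
bond 2 stroke at J1
bond 3 stroke at J1

bond 3 →J1  (Se1 fixes effort; stroke away)
bond 1 →I1  (I1 integral (f out))
bond 0 →J2  (J2 needs exactly one e-in)
bond 2 →J1  (J1 flow already set via bond 0)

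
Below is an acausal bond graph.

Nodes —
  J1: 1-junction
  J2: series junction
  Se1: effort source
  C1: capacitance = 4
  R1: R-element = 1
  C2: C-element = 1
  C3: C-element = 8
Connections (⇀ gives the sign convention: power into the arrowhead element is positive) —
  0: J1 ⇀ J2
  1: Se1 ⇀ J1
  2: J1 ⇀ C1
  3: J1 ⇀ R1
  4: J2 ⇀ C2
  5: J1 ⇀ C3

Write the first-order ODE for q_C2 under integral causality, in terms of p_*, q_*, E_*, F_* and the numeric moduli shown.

bond 1 stroke→J1  (source Se1 imposes e)
bond 2 stroke→J1  (C1: C, integral causality)
bond 4 stroke→J2  (prefer integral on C2)
bond 0 stroke→J1  (J2 needs exactly one f-in)
bond 5 stroke→J1  (prefer integral on C3)
bond 3 stroke→R1  (J1: last free bond brings flow in)

dq_C2/dt = E_Se1 - q_C1/4 - q_C2 - q_C3/8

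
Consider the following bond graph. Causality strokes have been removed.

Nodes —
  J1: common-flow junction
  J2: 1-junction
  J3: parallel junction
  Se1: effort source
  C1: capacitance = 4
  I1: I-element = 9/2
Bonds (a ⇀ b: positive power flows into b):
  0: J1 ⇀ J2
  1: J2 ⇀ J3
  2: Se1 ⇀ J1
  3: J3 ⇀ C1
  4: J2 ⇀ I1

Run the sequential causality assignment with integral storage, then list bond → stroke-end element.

β0 →J2
β1 →J2
β2 →J1
β3 →J3
β4 →I1

bond 2 stroke→J1  (Se1 (Se) sets effort on bond)
bond 0 stroke→J2  (J1: last free bond brings flow in)
bond 3 stroke→J3  (prefer integral on C1)
bond 1 stroke→J2  (J3: bond 3 brought effort, rest push out)
bond 4 stroke→I1  (closing 1-jn rule on J2)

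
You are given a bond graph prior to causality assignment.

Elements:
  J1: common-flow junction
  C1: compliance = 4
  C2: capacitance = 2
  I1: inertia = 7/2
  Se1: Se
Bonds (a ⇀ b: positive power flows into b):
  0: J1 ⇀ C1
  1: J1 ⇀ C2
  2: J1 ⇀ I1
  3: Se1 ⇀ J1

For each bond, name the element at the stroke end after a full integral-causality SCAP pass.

b0 →J1
b1 →J1
b2 →I1
b3 →J1

b3 stroke at J1  (source Se1 imposes e)
b0 stroke at J1  (C1 integral (e out))
b1 stroke at J1  (C2 integral (e out))
b2 stroke at I1  (J1: last free bond brings flow in)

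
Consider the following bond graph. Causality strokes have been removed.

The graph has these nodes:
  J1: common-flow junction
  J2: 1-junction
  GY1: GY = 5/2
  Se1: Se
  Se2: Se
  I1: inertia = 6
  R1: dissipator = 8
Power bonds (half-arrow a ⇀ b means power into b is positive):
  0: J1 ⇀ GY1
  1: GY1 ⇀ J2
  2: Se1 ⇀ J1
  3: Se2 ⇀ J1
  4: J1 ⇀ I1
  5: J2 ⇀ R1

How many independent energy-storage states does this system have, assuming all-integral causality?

1  (I1 all integral)

β2 stroke at J1  (Se1 fixes effort; stroke away)
β3 stroke at J1  (Se2: effort source, stroke at far end)
β4 stroke at I1  (I1 outputs flow p/I1)
β0 stroke at J1  (J1: bond 4 brought flow, rest push out)
β1 stroke at J2  (GY GY1: same side as bond 0)
β5 stroke at R1  (J2 needs exactly one f-in)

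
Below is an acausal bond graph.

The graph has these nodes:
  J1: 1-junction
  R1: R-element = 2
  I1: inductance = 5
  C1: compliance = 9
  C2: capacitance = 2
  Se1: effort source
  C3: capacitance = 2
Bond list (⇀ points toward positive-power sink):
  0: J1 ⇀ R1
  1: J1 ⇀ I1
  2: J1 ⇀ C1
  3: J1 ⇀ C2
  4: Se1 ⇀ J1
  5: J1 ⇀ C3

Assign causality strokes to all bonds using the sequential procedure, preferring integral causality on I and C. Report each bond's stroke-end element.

#4 |J1  (source Se1 imposes e)
#1 |I1  (I1: I, integral causality)
#0 |J1  (common-f at J1 fixed by 1)
#2 |J1  (common-f at J1 fixed by 1)
#3 |J1  (1-jn J1 has f-setter on 1)
#5 |J1  (common-f at J1 fixed by 1)

β0 stroke at J1
β1 stroke at I1
β2 stroke at J1
β3 stroke at J1
β4 stroke at J1
β5 stroke at J1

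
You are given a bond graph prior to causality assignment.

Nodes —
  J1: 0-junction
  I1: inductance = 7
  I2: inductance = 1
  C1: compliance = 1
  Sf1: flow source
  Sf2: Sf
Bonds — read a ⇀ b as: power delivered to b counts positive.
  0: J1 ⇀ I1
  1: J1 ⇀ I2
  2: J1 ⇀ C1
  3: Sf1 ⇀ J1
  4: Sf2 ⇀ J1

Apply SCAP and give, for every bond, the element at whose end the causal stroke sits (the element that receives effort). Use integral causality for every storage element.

β0 stroke at I1
β1 stroke at I2
β2 stroke at J1
β3 stroke at Sf1
β4 stroke at Sf2

b3 stroke at Sf1  (Sf1 fixes flow; stroke at Sf1)
b4 stroke at Sf2  (Sf2: flow source, stroke at near end)
b0 stroke at I1  (I1 integral (f out))
b1 stroke at I2  (I2 outputs flow p/I2)
b2 stroke at J1  (closing 0-jn rule on J1)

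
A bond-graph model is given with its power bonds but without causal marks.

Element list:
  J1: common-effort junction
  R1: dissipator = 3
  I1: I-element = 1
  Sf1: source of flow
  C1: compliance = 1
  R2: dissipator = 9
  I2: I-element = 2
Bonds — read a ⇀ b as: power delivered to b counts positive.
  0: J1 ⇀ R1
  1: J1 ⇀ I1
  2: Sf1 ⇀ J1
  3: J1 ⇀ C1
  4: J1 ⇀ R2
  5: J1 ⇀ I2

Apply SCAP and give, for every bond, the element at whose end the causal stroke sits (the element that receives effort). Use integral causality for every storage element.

#0 stroke→R1
#1 stroke→I1
#2 stroke→Sf1
#3 stroke→J1
#4 stroke→R2
#5 stroke→I2

b2 stroke at Sf1  (Sf1 (Sf) sets flow on bond)
b1 stroke at I1  (I1 integral (f out))
b3 stroke at J1  (prefer integral on C1)
b0 stroke at R1  (common-e at J1 fixed by 3)
b4 stroke at R2  (J1 effort already set via bond 3)
b5 stroke at I2  (J1 effort already set via bond 3)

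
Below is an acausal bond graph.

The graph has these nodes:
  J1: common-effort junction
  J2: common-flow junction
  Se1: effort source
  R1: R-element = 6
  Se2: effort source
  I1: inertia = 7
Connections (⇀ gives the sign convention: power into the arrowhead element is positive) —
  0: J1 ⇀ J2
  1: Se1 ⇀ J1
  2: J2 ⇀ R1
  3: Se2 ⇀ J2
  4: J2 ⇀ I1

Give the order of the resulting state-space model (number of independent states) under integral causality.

b1 stroke at J1  (Se1: effort source, stroke at far end)
b3 stroke at J2  (source Se2 imposes e)
b0 stroke at J2  (common-e at J1 fixed by 1)
b4 stroke at I1  (I1 integral (f out))
b2 stroke at J2  (J2: bond 4 brought flow, rest push out)

1  (I1 all integral)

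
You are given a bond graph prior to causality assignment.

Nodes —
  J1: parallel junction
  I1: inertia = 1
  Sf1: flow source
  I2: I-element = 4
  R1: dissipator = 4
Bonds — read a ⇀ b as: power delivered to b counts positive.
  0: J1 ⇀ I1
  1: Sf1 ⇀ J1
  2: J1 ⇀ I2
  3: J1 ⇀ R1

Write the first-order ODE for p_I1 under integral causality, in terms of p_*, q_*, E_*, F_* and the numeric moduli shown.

b1 stroke at Sf1  (source Sf1 imposes f)
b0 stroke at I1  (I1 integral (f out))
b2 stroke at I2  (I2: I, integral causality)
b3 stroke at J1  (closing 0-jn rule on J1)

dp_I1/dt = 4*F_Sf1 - 4*p_I1 - p_I2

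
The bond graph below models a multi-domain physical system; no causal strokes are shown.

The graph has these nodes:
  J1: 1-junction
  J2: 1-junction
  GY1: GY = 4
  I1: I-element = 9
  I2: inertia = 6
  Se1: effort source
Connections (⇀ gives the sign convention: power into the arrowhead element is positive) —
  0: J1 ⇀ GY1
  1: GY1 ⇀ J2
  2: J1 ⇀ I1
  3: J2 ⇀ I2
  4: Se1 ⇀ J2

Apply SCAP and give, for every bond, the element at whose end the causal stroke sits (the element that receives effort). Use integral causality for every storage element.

bond 4 stroke→J2  (Se1 fixes effort; stroke away)
bond 2 stroke→I1  (I1 integral (f out))
bond 0 stroke→J1  (1-jn J1 has f-setter on 2)
bond 1 stroke→J2  (GY GY1: same side as bond 0)
bond 3 stroke→I2  (only one flow-in slot at J2)

bond 0 stroke→J1
bond 1 stroke→J2
bond 2 stroke→I1
bond 3 stroke→I2
bond 4 stroke→J2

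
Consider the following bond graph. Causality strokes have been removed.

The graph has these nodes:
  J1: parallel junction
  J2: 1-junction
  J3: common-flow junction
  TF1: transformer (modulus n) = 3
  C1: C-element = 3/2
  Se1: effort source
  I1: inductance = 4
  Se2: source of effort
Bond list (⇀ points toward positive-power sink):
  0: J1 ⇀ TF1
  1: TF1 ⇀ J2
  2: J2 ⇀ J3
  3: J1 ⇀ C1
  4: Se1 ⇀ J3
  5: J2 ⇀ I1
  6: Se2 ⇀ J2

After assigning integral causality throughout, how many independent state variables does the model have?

β4 |J3  (source Se1 imposes e)
β6 |J2  (Se2 fixes effort; stroke away)
β2 |J2  (J3: last free bond brings flow in)
β3 |J1  (C1 outputs effort q/C1)
β0 |TF1  (common-e at J1 fixed by 3)
β1 |J2  (TF TF1: opposite of bond 0)
β5 |I1  (closing 1-jn rule on J2)

2  (C1, I1 all integral)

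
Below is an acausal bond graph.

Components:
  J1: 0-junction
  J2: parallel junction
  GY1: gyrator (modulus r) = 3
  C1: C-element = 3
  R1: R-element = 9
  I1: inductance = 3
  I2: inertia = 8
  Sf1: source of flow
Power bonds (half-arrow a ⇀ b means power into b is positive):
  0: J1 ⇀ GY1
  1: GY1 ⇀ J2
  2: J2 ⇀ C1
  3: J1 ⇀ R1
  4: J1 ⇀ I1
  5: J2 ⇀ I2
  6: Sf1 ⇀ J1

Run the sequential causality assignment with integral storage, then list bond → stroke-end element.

bond 6 stroke→Sf1  (source Sf1 imposes f)
bond 2 stroke→J2  (C1 outputs effort q/C1)
bond 1 stroke→GY1  (J2: bond 2 brought effort, rest push out)
bond 5 stroke→I2  (J2 effort already set via bond 2)
bond 0 stroke→GY1  (GY GY1: same side as bond 1)
bond 4 stroke→I1  (prefer integral on I1)
bond 3 stroke→J1  (J1 needs exactly one e-in)

#0 →GY1
#1 →GY1
#2 →J2
#3 →J1
#4 →I1
#5 →I2
#6 →Sf1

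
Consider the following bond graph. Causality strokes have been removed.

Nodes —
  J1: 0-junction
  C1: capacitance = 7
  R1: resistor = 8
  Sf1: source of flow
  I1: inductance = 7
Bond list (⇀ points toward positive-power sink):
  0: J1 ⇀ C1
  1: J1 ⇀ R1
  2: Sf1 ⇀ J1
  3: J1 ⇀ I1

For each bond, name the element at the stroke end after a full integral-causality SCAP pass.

β2 stroke at Sf1  (Sf1 (Sf) sets flow on bond)
β0 stroke at J1  (C1 outputs effort q/C1)
β1 stroke at R1  (0-jn J1 has e-setter on 0)
β3 stroke at I1  (J1 effort already set via bond 0)

b0 →J1
b1 →R1
b2 →Sf1
b3 →I1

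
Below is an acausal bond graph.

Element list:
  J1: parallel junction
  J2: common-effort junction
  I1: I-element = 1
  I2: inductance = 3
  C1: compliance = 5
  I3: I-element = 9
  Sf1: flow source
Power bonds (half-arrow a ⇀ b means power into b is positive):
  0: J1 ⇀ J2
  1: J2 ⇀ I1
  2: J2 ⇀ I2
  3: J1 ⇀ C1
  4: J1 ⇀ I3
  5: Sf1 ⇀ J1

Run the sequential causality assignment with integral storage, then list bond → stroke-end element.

β5 stroke at Sf1  (Sf1: flow source, stroke at near end)
β1 stroke at I1  (prefer integral on I1)
β2 stroke at I2  (I2 outputs flow p/I2)
β0 stroke at J2  (J2: last free bond brings effort in)
β3 stroke at J1  (C1 outputs effort q/C1)
β4 stroke at I3  (J1: bond 3 brought effort, rest push out)

bond 0 |J2
bond 1 |I1
bond 2 |I2
bond 3 |J1
bond 4 |I3
bond 5 |Sf1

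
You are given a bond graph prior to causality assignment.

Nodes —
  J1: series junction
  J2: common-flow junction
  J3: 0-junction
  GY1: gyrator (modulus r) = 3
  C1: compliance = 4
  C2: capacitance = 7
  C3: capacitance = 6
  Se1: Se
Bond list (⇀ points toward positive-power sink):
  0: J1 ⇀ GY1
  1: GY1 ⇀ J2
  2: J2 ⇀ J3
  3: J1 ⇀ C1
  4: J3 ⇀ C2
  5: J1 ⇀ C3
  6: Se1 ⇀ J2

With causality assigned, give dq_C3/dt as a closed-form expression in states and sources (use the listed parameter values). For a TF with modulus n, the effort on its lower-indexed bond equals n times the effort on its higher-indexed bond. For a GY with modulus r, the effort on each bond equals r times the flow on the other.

dq_C3/dt = -E_Se1/3 + q_C2/21

bond 6 stroke at J2  (Se1: effort source, stroke at far end)
bond 3 stroke at J1  (prefer integral on C1)
bond 4 stroke at J3  (C2 integral (e out))
bond 2 stroke at J2  (0-jn J3 has e-setter on 4)
bond 1 stroke at GY1  (J2: last free bond brings flow in)
bond 0 stroke at GY1  (GY GY1: same side as bond 1)
bond 5 stroke at J1  (common-f at J1 fixed by 0)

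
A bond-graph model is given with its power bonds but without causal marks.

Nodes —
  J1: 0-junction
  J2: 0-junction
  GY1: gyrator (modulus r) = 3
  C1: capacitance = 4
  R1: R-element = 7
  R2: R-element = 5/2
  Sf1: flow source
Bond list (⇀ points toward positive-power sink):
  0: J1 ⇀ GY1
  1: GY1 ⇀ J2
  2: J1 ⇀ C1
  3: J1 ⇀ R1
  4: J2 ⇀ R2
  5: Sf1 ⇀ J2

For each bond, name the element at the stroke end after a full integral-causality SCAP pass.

bond 5 stroke at Sf1  (source Sf1 imposes f)
bond 2 stroke at J1  (prefer integral on C1)
bond 0 stroke at GY1  (0-jn J1 has e-setter on 2)
bond 3 stroke at R1  (J1 effort already set via bond 2)
bond 1 stroke at GY1  (GY1: gyrator matches bond 0)
bond 4 stroke at J2  (closing 0-jn rule on J2)

β0 stroke→GY1
β1 stroke→GY1
β2 stroke→J1
β3 stroke→R1
β4 stroke→J2
β5 stroke→Sf1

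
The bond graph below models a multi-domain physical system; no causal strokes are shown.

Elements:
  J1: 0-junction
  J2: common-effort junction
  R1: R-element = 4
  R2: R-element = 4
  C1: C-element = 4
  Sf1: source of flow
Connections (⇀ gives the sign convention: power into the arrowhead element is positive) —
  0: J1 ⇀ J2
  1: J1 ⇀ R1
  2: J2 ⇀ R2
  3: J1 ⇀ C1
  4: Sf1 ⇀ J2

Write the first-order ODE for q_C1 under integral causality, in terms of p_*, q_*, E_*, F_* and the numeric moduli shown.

dq_C1/dt = F_Sf1 - q_C1/8

bond 4 |Sf1  (Sf1 fixes flow; stroke at Sf1)
bond 3 |J1  (prefer integral on C1)
bond 0 |J2  (common-e at J1 fixed by 3)
bond 1 |R1  (J1 effort already set via bond 3)
bond 2 |R2  (0-jn J2 has e-setter on 0)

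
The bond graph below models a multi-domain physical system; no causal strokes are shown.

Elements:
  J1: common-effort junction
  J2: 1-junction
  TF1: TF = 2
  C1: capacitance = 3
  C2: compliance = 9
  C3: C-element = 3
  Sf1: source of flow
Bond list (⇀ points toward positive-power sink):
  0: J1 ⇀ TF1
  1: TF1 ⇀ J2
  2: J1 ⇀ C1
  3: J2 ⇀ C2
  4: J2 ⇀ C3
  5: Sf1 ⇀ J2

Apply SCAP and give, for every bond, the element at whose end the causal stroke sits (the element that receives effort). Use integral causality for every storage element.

#5 stroke→Sf1  (Sf1: flow source, stroke at near end)
#1 stroke→J2  (J2: bond 5 brought flow, rest push out)
#3 stroke→J2  (J2: bond 5 brought flow, rest push out)
#4 stroke→J2  (common-f at J2 fixed by 5)
#0 stroke→TF1  (TF TF1: opposite of bond 1)
#2 stroke→J1  (closing 0-jn rule on J1)

#0 |TF1
#1 |J2
#2 |J1
#3 |J2
#4 |J2
#5 |Sf1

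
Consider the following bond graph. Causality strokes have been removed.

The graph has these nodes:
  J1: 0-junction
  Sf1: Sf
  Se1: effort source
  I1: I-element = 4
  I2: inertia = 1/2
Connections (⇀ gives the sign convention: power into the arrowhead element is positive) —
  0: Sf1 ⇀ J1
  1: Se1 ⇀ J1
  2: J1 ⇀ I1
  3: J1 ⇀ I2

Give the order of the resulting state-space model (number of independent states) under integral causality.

β0 →Sf1  (Sf1 fixes flow; stroke at Sf1)
β1 →J1  (Se1 (Se) sets effort on bond)
β2 →I1  (J1: bond 1 brought effort, rest push out)
β3 →I2  (J1 effort already set via bond 1)

2  (I1, I2 all integral)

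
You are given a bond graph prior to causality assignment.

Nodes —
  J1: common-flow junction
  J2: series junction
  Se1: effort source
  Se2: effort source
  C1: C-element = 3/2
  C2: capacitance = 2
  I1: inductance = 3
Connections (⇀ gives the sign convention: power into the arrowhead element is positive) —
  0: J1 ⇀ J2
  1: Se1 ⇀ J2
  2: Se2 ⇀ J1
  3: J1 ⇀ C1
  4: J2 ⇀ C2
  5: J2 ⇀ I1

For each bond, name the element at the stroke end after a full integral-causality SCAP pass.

#0 stroke→J2
#1 stroke→J2
#2 stroke→J1
#3 stroke→J1
#4 stroke→J2
#5 stroke→I1

β1 |J2  (Se1: effort source, stroke at far end)
β2 |J1  (source Se2 imposes e)
β3 |J1  (C1 outputs effort q/C1)
β0 |J2  (J1: last free bond brings flow in)
β4 |J2  (prefer integral on C2)
β5 |I1  (J2: last free bond brings flow in)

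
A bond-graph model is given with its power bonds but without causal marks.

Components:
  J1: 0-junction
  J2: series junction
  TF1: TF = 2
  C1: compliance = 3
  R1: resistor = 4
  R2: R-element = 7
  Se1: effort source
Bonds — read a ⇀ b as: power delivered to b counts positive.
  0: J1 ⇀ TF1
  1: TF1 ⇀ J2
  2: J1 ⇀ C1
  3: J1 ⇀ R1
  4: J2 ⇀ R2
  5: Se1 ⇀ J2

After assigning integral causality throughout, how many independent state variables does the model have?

1  (C1 all integral)

#5 stroke at J2  (Se1 (Se) sets effort on bond)
#2 stroke at J1  (C1 integral (e out))
#0 stroke at TF1  (J1: bond 2 brought effort, rest push out)
#3 stroke at R1  (0-jn J1 has e-setter on 2)
#1 stroke at J2  (TF TF1: opposite of bond 0)
#4 stroke at R2  (J2: last free bond brings flow in)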